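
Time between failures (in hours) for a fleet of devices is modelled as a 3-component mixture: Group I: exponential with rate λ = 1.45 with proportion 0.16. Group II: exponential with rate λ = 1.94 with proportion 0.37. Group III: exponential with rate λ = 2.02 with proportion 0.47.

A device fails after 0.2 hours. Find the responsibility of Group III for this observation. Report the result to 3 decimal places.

The responsibility of component k is P(Z=k) f_k(x) divided by Σ_j P(Z=j) f_j(x).
Exponential densities:
  p_I = 1.08498
  p_II = 1.31612
  p_III = 1.34864
Unnormalised posteriors:
  P(Z=I)·p_I = 0.16 × 1.08498 = 0.173597
  P(Z=II)·p_II = 0.37 × 1.31612 = 0.486964
  P(Z=III)·p_III = 0.47 × 1.34864 = 0.633861
Denominator: 0.173597 + 0.486964 + 0.633861 = 1.29442
So the posterior for Group III is 0.633861 / 1.29442 ≈ 0.490.

0.490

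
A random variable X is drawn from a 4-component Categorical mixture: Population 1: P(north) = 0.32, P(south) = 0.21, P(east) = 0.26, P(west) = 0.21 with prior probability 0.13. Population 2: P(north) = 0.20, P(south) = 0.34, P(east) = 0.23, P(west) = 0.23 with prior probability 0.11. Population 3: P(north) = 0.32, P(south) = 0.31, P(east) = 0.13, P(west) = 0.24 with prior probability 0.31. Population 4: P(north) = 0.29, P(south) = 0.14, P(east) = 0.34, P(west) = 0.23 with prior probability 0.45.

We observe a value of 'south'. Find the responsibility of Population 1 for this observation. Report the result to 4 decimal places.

0.1220

Posterior ∝ prior × likelihood, so P(k | x) ∝ π_k f_k(x); normalise over all components.
Evaluate each component's likelihood at the observed value:
  f_1 = 0.21
  f_2 = 0.34
  f_3 = 0.31
  f_4 = 0.14
Multiply by the mixture weights:
  π_1·f_1 = 0.13 × 0.21 = 0.0273
  π_2·f_2 = 0.11 × 0.34 = 0.0374
  π_3·f_3 = 0.31 × 0.31 = 0.0961
  π_4·f_4 = 0.45 × 0.14 = 0.063
Sum: 0.0273 + 0.0374 + 0.0961 + 0.063 = 0.2238
P(Population 1 | x) = 0.0273 / 0.2238 ≈ 0.1220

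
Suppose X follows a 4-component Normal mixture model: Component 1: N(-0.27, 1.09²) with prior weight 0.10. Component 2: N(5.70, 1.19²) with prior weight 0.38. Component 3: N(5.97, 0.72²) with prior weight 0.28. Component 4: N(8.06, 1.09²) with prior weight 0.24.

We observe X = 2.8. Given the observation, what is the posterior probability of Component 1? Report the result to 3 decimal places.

0.096

Posterior ∝ prior × likelihood, so P(k | x) ∝ P(Z=k) f_k(x); normalise over all components.
Component likelihoods at x = 2.8:
  p_1 = 0.0069328
  p_2 = 0.0172091
  p_3 = 3.42214e-05
  p_4 = 3.21158e-06
Weight by the priors:
  P(Z=1)·p_1 = 0.10 × 0.0069328 = 0.00069328
  P(Z=2)·p_2 = 0.38 × 0.0172091 = 0.00653947
  P(Z=3)·p_3 = 0.28 × 3.42214e-05 = 9.58198e-06
  P(Z=4)·p_4 = 0.24 × 3.21158e-06 = 7.70778e-07
Evidence: 0.00069328 + 0.00653947 + 9.58198e-06 + 7.70778e-07 = 0.0072431
P(Component 1 | 2.8) ≈ 0.096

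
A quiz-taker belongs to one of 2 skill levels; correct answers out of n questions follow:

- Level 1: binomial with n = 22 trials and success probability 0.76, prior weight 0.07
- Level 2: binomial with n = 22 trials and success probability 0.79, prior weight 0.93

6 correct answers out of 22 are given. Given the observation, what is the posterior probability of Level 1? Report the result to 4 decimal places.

By Bayes' theorem, P(k | x) = π_k f_k(x) / Σ_j π_j f_j(x).
Component likelihoods at x = 6 correct answers out of 22:
  L_1 = C(22,6)·0.76^6·0.24^16 = 74613·0.1927·1.21166e-10 = 1.74211e-06
  L_2 = C(22,6)·0.79^6·0.21^16 = 74613·0.243087·1.43057e-11 = 2.59469e-07
Prior × likelihood for each component:
  π_1·L_1 = 0.07 × 1.74211e-06 = 1.21948e-07
  π_2·L_2 = 0.93 × 2.59469e-07 = 2.41306e-07
Sum: 1.21948e-07 + 2.41306e-07 = 3.63254e-07
P(Level 1 | x) ≈ 0.3357

0.3357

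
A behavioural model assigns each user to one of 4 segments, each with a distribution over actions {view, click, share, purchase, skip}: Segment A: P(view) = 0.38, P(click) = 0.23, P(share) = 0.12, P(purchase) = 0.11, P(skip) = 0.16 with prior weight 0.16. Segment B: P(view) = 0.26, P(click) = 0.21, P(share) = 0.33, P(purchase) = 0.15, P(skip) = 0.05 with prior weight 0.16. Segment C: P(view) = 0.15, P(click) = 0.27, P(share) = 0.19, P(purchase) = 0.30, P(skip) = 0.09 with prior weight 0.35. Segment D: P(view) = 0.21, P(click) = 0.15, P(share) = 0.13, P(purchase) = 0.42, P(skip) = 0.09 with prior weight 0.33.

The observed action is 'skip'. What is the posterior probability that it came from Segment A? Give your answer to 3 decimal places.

P(component k | x) = π_k·f_k(x) / marginal(x), where marginal(x) = Σ_j π_j·f_j(x).
Evaluate each component's likelihood at the observed value:
  f_A = P(skip | comp) = 0.16
  f_B = P(skip | comp) = 0.05
  f_C = P(skip | comp) = 0.09
  f_D = P(skip | comp) = 0.09
Weight by the priors:
  π_A·f_A = 0.16 × 0.16 = 0.0256
  π_B·f_B = 0.16 × 0.05 = 0.008
  π_C·f_C = 0.35 × 0.09 = 0.0315
  π_D·f_D = 0.33 × 0.09 = 0.0297
Normaliser: 0.0256 + 0.008 + 0.0315 + 0.0297 = 0.0948
P(Segment A | 'skip') ≈ 0.270

0.270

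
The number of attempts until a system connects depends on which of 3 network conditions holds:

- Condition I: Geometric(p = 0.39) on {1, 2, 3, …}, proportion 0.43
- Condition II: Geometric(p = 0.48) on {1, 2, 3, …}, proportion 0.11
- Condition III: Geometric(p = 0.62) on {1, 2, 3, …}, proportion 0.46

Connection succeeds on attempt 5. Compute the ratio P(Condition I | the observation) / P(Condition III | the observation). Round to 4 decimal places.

Posterior odds = (P(Z=i) f_i(x)) / (P(Z=j) f_j(x)); the normalising sum cancels.
Geometric probabilities:
  L_I = 0.0539988
  L_II = 0.0350958
  L_III = 0.0129278
Odds = (0.43/0.46) × (0.0539988/0.0129278) = 0.934783 × 4.17694 ≈ 3.9045

3.9045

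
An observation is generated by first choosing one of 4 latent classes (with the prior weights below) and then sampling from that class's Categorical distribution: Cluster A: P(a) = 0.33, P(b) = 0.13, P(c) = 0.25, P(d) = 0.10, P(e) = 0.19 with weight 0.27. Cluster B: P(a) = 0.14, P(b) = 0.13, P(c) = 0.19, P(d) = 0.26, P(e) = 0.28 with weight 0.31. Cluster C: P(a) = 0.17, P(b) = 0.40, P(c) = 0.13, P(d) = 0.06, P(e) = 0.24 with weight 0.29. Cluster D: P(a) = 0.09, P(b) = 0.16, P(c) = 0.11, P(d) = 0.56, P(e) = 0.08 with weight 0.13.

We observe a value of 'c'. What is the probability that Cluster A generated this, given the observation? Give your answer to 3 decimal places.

0.378

By Bayes' theorem, P(k | x) = w_k f_k(x) / Σ_j w_j f_j(x).
Component likelihoods at x = 'c':
  p_A = P(c | comp) = 0.25
  p_B = P(c | comp) = 0.19
  p_C = P(c | comp) = 0.13
  p_D = P(c | comp) = 0.11
Weight by the priors:
  w_A·p_A = 0.27 × 0.25 = 0.0675
  w_B·p_B = 0.31 × 0.19 = 0.0589
  w_C·p_C = 0.29 × 0.13 = 0.0377
  w_D·p_D = 0.13 × 0.11 = 0.0143
Sum: 0.0675 + 0.0589 + 0.0377 + 0.0143 = 0.1784
P(Cluster A | x) ≈ 0.378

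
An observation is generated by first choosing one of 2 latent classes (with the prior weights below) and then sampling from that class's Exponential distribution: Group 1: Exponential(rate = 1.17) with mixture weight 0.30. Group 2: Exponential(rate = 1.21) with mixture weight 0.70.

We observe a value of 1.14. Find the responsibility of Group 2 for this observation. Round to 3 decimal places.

The responsibility of component k is w_k f_k(x) divided by Σ_j w_j f_j(x).
Exponential densities:
  p_1 = 0.308265
  p_2 = 0.304593
Unnormalised posteriors:
  w_1·p_1 = 0.30 × 0.308265 = 0.0924794
  w_2·p_2 = 0.70 × 0.304593 = 0.213215
Sum: 0.0924794 + 0.213215 = 0.305694
P(Group 2 | data) ≈ 0.697

0.697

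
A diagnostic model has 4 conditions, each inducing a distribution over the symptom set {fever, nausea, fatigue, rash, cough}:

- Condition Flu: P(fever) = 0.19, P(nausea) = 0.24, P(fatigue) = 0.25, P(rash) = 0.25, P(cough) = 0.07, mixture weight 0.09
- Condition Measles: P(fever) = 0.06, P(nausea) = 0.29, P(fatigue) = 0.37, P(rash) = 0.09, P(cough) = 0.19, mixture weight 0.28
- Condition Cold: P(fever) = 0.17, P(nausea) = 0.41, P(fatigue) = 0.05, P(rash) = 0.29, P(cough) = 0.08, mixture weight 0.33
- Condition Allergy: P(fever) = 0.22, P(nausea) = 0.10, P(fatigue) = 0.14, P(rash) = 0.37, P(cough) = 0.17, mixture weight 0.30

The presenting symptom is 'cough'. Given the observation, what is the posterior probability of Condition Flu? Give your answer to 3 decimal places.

0.046

The responsibility of component k is π_k f_k(x) divided by Σ_j π_j f_j(x).
Component likelihoods at x = 'cough':
  p_Flu = P(cough | comp) = 0.07
  p_Measles = P(cough | comp) = 0.19
  p_Cold = P(cough | comp) = 0.08
  p_Allergy = P(cough | comp) = 0.17
Unnormalised posteriors:
  π_Flu·p_Flu = 0.09 × 0.07 = 0.0063
  π_Measles·p_Measles = 0.28 × 0.19 = 0.0532
  π_Cold·p_Cold = 0.33 × 0.08 = 0.0264
  π_Allergy·p_Allergy = 0.30 × 0.17 = 0.051
Evidence: 0.0063 + 0.0532 + 0.0264 + 0.051 = 0.1369
P(Condition Flu | data) ≈ 0.046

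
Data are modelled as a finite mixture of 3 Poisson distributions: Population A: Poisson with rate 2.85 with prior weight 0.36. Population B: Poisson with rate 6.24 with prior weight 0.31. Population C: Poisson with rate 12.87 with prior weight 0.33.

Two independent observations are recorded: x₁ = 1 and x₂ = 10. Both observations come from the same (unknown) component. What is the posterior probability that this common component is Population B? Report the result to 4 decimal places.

The responsibility of component k is π_k f_k(x) divided by Σ_j π_j f_j(x).
Since both observations come from the same component, the likelihood for component k is f_k(x₁)·f_k(x₂).
  f_A = [0.164856] × [0.000563568] = 9.29077e-05
  f_B = [0.0121671] × [0.0480934] = 0.000585157
  f_C = [3.3129e-05] × [0.0884408] = 2.92996e-06
Unnormalised posteriors:
  π_A·f_A = 0.36 × 9.29077e-05 = 3.34468e-05
  π_B·f_B = 0.31 × 0.000585157 = 0.000181399
  π_C·f_C = 0.33 × 2.92996e-06 = 9.66885e-07
Denominator: 3.34468e-05 + 0.000181399 + 9.66885e-07 = 0.000215812
P(Population B | data) ≈ 0.8405

0.8405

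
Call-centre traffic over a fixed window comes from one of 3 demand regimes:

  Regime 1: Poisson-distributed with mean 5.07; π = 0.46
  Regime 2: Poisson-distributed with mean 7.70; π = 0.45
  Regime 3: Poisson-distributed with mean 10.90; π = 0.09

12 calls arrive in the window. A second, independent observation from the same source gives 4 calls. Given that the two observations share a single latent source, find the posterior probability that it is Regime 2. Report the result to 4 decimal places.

By Bayes' theorem, P(k | x) = π_k f_k(x) / Σ_j π_j f_j(x).
Since both observations come from the same component, the likelihood for component k is f_k(x₁)·f_k(x₂).
  L_1 = [0.00378343] × [0.172961] = 0.000654385
  L_2 = [0.0410662] × [0.0663261] = 0.00272376
  L_3 = [0.108385] × [0.0108564] = 0.00117667
Weight by the priors:
  π_1·L_1 = 0.46 × 0.000654385 = 0.000301017
  π_2·L_2 = 0.45 × 0.00272376 = 0.00122569
  π_3·L_3 = 0.09 × 0.00117667 = 0.000105901
Sum: 0.000301017 + 0.00122569 + 0.000105901 = 0.00163261
Responsibility of Regime 2: 0.00122569 / 0.00163261 ≈ 0.7508

0.7508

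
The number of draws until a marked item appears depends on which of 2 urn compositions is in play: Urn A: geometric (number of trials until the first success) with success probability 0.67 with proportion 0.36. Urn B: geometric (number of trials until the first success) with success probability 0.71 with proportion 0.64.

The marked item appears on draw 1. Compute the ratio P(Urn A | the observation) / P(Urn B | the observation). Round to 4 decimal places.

0.5308

The posterior odds equal the prior odds times the likelihood ratio: (w_i/w_j)·(f_i(x)/f_j(x)).
Evaluate each component's likelihood at the observed value:
  f_A = 0.67·(1−0.67)^0 = 0.67·1 = 0.67
  f_B = 0.71·(1−0.71)^0 = 0.71·1 = 0.71
0.2412 / 0.4544 ≈ 0.5308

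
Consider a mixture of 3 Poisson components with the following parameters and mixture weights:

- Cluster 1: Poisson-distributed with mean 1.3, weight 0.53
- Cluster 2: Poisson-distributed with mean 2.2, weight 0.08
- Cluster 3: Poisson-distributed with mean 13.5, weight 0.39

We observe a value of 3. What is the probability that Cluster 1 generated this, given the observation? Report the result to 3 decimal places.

By Bayes' theorem, P(k | x) = π_k f_k(x) / Σ_j π_j f_j(x).
Poisson probabilities:
  L_1 = e^(−1.3)·1.3^3/3! = 0.0997921
  L_2 = e^(−2.2)·2.2^3/3! = 0.196639
  L_3 = e^(−13.5)·13.5^3/3! = 0.000562179
Unnormalised posteriors:
  π_1·L_1 = 0.53 × 0.0997921 = 0.0528898
  π_2·L_2 = 0.08 × 0.196639 = 0.0157311
  π_3·L_3 = 0.39 × 0.000562179 = 0.00021925
Normaliser: 0.0528898 + 0.0157311 + 0.00021925 = 0.0688401
Responsibility of Cluster 1: 0.0528898 / 0.0688401 ≈ 0.768

0.768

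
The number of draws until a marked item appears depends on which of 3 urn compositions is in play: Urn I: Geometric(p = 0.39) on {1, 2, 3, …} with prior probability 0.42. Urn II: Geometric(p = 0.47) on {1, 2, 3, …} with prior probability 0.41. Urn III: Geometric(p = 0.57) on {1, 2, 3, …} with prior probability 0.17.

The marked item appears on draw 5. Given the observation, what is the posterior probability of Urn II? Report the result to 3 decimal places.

0.369

The responsibility of component k is w_k f_k(x) divided by Σ_j w_j f_j(x).
Component likelihoods at x = 5:
  p_I = 0.0539988
  p_II = 0.0370853
  p_III = 0.0194872
Weight by the priors:
  w_I·p_I = 0.42 × 0.0539988 = 0.0226795
  w_II·p_II = 0.41 × 0.0370853 = 0.015205
  w_III·p_III = 0.17 × 0.0194872 = 0.00331282
Evidence: 0.0226795 + 0.015205 + 0.00331282 = 0.0411973
Responsibility of Urn II: 0.015205 / 0.0411973 ≈ 0.369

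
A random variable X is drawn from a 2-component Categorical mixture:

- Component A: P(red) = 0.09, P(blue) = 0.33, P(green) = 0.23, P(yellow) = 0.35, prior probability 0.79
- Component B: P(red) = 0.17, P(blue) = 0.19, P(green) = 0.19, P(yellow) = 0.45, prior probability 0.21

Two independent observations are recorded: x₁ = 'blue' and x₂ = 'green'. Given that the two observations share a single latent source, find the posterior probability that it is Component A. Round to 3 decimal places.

0.888

Posterior ∝ prior × likelihood, so P(k | x) ∝ w_k f_k(x); normalise over all components.
Since both observations come from the same component, the likelihood for component k is f_k(x₁)·f_k(x₂).
  L_A = [P(blue | comp) = 0.33] × [0.23] = 0.0759
  L_B = [P(blue | comp) = 0.19] × [0.19] = 0.0361
Weight by the priors:
  w_A·L_A = 0.79 × 0.0759 = 0.059961
  w_B·L_B = 0.21 × 0.0361 = 0.007581
Denominator: 0.059961 + 0.007581 = 0.067542
P(Component A | data) = 0.059961 / 0.067542 ≈ 0.888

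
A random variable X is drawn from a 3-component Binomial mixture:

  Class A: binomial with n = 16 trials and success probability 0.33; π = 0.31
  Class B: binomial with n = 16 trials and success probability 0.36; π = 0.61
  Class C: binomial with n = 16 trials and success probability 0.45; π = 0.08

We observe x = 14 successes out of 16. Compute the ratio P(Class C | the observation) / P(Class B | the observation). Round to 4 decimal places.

The posterior odds equal the prior odds times the likelihood ratio: (w_i/w_j)·(f_i(x)/f_j(x)).
Binomial probabilities:
  p_A = C(16,14)·0.33^14·0.67^2 = 120·1.81633e-07·0.4489 = 9.78422e-06
  p_B = C(16,14)·0.36^14·0.64^2 = 120·6.14094e-07·0.4096 = 3.0184e-05
  p_C = C(16,14)·0.45^14·0.55^2 = 120·1.39629e-05·0.3025 = 0.000506853
Posterior odds = (w_C·p_C) / (w_B·p_B) = (0.08·0.000506853) / (0.61·3.0184e-05) = 4.05482e-05 / 1.84122e-05 ≈ 2.2022

2.2022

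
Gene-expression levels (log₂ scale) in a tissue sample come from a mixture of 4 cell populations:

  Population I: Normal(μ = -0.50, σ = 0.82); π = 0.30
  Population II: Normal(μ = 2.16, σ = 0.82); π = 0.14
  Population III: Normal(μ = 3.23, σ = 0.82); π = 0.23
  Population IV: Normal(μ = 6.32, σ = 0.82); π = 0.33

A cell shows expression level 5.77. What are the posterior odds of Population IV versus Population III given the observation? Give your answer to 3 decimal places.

138.867

Only the two components matter; the odds are (P(Z=i) f_i(x)) / (P(Z=j) f_j(x)).
Normal densities:
  p_I = (1/(0.82·√(2π)))·exp(−(5.77−-0.50)²/(2·0.82²)) = 0.486515·exp(-29.23327) = 9.80051e-14
  p_II = (1/(0.82·√(2π)))·exp(−(5.77−2.16)²/(2·0.82²)) = 0.486515·exp(-9.69073) = 3.00929e-05
  p_III = (1/(0.82·√(2π)))·exp(−(5.77−3.23)²/(2·0.82²)) = 0.486515·exp(-4.79744) = 0.00401415
  p_IV = (1/(0.82·√(2π)))·exp(−(5.77−6.32)²/(2·0.82²)) = 0.486515·exp(-0.22494) = 0.388513
0.128209 / 0.000923255 ≈ 138.867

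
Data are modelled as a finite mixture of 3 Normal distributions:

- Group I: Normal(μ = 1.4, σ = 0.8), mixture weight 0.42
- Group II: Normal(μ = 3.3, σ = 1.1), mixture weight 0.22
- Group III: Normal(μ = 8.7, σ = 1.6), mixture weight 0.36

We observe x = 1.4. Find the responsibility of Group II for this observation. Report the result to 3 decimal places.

Posterior ∝ prior × likelihood, so P(k | x) ∝ π_k f_k(x); normalise over all components.
Component likelihoods at x = 1.4:
  f_I = 0.498678
  f_II = 0.0815952
  f_III = 7.52601e-06
Weight by the priors:
  π_I·f_I = 0.42 × 0.498678 = 0.209445
  π_II·f_II = 0.22 × 0.0815952 = 0.017951
  π_III·f_III = 0.36 × 7.52601e-06 = 2.70936e-06
Evidence: 0.209445 + 0.017951 + 2.70936e-06 = 0.227398
Responsibility of Group II: 0.017951 / 0.227398 ≈ 0.079

0.079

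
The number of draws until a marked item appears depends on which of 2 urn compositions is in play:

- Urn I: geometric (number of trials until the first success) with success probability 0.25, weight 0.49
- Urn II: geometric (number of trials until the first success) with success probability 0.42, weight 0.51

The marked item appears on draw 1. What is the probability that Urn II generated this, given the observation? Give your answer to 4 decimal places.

0.6362

Apply Bayes' rule: the posterior for each component is proportional to its prior times its likelihood at x.
Component likelihoods at x = 1:
  L_I = 0.25·(1−0.25)^0 = 0.25·1 = 0.25
  L_II = 0.42·(1−0.42)^0 = 0.42·1 = 0.42
Prior × likelihood for each component:
  P(Z=I)·L_I = 0.49 × 0.25 = 0.1225
  P(Z=II)·L_II = 0.51 × 0.42 = 0.2142
Marginal: 0.1225 + 0.2142 = 0.3367
P(Urn II | the observation) = 0.2142 / 0.3367 ≈ 0.6362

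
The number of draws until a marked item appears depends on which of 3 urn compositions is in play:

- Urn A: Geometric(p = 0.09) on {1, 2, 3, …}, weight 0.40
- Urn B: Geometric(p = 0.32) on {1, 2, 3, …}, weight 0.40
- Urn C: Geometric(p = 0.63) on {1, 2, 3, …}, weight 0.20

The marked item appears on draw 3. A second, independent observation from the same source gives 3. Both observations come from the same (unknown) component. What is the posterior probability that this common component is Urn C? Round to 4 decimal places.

0.1193

Apply Bayes' rule: the posterior for each component is proportional to its prior times its likelihood at x.
Since both observations come from the same component, the likelihood for component k is f_k(x₁)·f_k(x₂).
  p_A = [0.074529] × [0.074529] = 0.00555457
  p_B = [0.147968] × [0.147968] = 0.0218945
  p_C = [0.086247] × [0.086247] = 0.00743855
Multiply by the mixture weights:
  P(Z=A)·p_A = 0.40 × 0.00555457 = 0.00222183
  P(Z=B)·p_B = 0.40 × 0.0218945 = 0.00875781
  P(Z=C)·p_C = 0.20 × 0.00743855 = 0.00148771
Normaliser: 0.00222183 + 0.00875781 + 0.00148771 = 0.0124673
P(Urn C | x) ≈ 0.1193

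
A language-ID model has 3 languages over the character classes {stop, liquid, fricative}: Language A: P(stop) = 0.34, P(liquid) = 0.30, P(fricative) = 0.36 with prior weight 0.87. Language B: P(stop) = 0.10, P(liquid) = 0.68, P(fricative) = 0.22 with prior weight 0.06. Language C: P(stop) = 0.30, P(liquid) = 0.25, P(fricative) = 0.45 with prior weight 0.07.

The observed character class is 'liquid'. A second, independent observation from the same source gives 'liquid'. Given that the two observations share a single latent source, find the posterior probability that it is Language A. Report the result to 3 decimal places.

0.709

Posterior ∝ prior × likelihood, so P(k | x) ∝ π_k f_k(x); normalise over all components.
Since both observations come from the same component, the likelihood for component k is f_k(x₁)·f_k(x₂).
  f_A = [0.3] × [0.3] = 0.09
  f_B = [0.68] × [0.68] = 0.4624
  f_C = [0.25] × [0.25] = 0.0625
Unnormalised posteriors:
  π_A·f_A = 0.87 × 0.09 = 0.0783
  π_B·f_B = 0.06 × 0.4624 = 0.027744
  π_C·f_C = 0.07 × 0.0625 = 0.004375
Normaliser: 0.0783 + 0.027744 + 0.004375 = 0.110419
P(Language A | x) = 0.0783 / 0.110419 ≈ 0.709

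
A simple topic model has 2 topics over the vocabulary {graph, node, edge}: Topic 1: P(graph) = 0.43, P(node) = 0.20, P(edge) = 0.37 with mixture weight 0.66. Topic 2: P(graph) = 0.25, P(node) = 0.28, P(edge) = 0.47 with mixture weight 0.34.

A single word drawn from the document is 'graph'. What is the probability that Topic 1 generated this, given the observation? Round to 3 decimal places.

Apply Bayes' rule: the posterior for each component is proportional to its prior times its likelihood at x.
Component likelihoods at x = 'graph':
  f_1 = 0.43
  f_2 = 0.25
Prior × likelihood for each component:
  π_1·f_1 = 0.66 × 0.43 = 0.2838
  π_2·f_2 = 0.34 × 0.25 = 0.085
Evidence: 0.2838 + 0.085 = 0.3688
P(Topic 1 | x) ≈ 0.770

0.770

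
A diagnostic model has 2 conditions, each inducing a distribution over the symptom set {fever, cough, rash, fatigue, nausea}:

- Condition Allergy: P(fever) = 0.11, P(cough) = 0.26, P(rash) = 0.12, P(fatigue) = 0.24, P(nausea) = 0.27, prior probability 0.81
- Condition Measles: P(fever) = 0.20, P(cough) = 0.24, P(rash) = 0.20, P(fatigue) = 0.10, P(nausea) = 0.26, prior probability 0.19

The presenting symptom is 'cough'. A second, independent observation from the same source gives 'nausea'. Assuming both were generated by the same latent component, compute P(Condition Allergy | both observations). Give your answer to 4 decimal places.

Apply Bayes' rule: the posterior for each component is proportional to its prior times its likelihood at x.
Since both observations come from the same component, the likelihood for component k is f_k(x₁)·f_k(x₂).
  f_Allergy = [0.26] × [0.27] = 0.0702
  f_Measles = [0.24] × [0.26] = 0.0624
Prior × likelihood for each component:
  π_Allergy·f_Allergy = 0.81 × 0.0702 = 0.056862
  π_Measles·f_Measles = 0.19 × 0.0624 = 0.011856
Sum: 0.056862 + 0.011856 = 0.068718
P(Condition Allergy | x₁,x₂) = 0.056862 / 0.068718 ≈ 0.8275

0.8275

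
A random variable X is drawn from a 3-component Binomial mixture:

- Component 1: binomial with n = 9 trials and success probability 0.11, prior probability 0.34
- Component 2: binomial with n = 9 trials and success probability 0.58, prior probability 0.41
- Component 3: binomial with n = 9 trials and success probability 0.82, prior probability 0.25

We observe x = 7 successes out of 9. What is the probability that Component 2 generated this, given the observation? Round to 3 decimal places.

By Bayes' theorem, P(k | x) = P(Z=k) f_k(x) / Σ_j P(Z=j) f_j(x).
Component likelihoods at x = 7 successes out of 9:
  L_1 = C(9,7)·0.11^7·0.89^2 = 36·1.94872e-07·0.7921 = 5.55688e-06
  L_2 = C(9,7)·0.58^7·0.42^2 = 36·0.0220798·0.1764 = 0.140216
  L_3 = C(9,7)·0.82^7·0.18^2 = 36·0.249285·0.0324 = 0.290767
Prior × likelihood for each component:
  P(Z=1)·L_1 = 0.34 × 5.55688e-06 = 1.88934e-06
  P(Z=2)·L_2 = 0.41 × 0.140216 = 0.0574885
  P(Z=3)·L_3 = 0.25 × 0.290767 = 0.0726916
Sum: 1.88934e-06 + 0.0574885 + 0.0726916 = 0.130182
P(Component 2 | data) ≈ 0.442

0.442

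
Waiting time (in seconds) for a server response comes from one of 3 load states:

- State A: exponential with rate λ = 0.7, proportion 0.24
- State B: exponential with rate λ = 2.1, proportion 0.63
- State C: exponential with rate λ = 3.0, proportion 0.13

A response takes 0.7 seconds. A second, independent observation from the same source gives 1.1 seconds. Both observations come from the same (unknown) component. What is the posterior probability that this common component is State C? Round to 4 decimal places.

By Bayes' theorem, P(k | x) = π_k f_k(x) / Σ_j π_j f_j(x).
Since both observations come from the same component, the likelihood for component k is f_k(x₁)·f_k(x₂).
  L_A = [0.428838] × [0.324109] = 0.13899
  L_B = [0.482844] × [0.208449] = 0.100648
  L_C = [0.367369] × [0.11065] = 0.0406492
Multiply by the mixture weights:
  π_A·L_A = 0.24 × 0.13899 = 0.0333577
  π_B·L_B = 0.63 × 0.100648 = 0.0634083
  π_C·L_C = 0.13 × 0.0406492 = 0.0052844
Marginal: 0.0333577 + 0.0634083 + 0.0052844 = 0.10205
P(State C | x₁, x₂) ≈ 0.0518

0.0518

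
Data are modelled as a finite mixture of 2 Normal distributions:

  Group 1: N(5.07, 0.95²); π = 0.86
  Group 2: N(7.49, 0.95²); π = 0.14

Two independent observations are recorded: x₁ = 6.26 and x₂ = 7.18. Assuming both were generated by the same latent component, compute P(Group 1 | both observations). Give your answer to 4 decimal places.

0.3672

Apply Bayes' rule: the posterior for each component is proportional to its prior times its likelihood at x.
Since both observations come from the same component, the likelihood for component k is f_k(x₁)·f_k(x₂).
  L_1 = [(1/(0.95·√(2π)))·exp(−(6.26−5.07)²/(2·0.95²)) = 0.419939·exp(-0.78454) = 0.19163] × [0.0356437] = 0.00683041
  L_2 = [(1/(0.95·√(2π)))·exp(−(6.26−7.49)²/(2·0.95²)) = 0.419939·exp(-0.83817) = 0.181624] × [0.398166] = 0.0723165
Unnormalised posteriors:
  w_1·L_1 = 0.86 × 0.00683041 = 0.00587415
  w_2·L_2 = 0.14 × 0.0723165 = 0.0101243
Evidence: 0.00587415 + 0.0101243 = 0.0159985
Responsibility of Group 1: 0.00587415 / 0.0159985 ≈ 0.3672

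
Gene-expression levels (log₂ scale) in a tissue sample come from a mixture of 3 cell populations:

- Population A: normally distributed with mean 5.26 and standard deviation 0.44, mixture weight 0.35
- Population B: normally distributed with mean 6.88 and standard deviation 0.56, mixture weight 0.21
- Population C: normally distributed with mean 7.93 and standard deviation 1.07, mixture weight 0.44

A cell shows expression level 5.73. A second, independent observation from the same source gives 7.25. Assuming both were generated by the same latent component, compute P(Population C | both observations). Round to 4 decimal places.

The responsibility of component k is w_k f_k(x) divided by Σ_j w_j f_j(x).
Since both observations come from the same component, the likelihood for component k is f_k(x₁)·f_k(x₂).
  p_A = [(1/(0.44·√(2π)))·exp(−(5.73−5.26)²/(2·0.44²)) = 0.906687·exp(-0.57051) = 0.512495] × [3.27867e-05] = 1.6803e-05
  p_B = [(1/(0.56·√(2π)))·exp(−(5.73−6.88)²/(2·0.56²)) = 0.712397·exp(-2.10858) = 0.0864925] × [0.572701] = 0.0495343
  p_C = [(1/(1.07·√(2π)))·exp(−(5.73−7.93)²/(2·1.07²)) = 0.372843·exp(-2.11372) = 0.0450348] × [0.304667] = 0.0137206
Prior × likelihood for each component:
  w_A·p_A = 0.35 × 1.6803e-05 = 5.88105e-06
  w_B·p_B = 0.21 × 0.0495343 = 0.0104022
  w_C·p_C = 0.44 × 0.0137206 = 0.00603707
Evidence: 5.88105e-06 + 0.0104022 + 0.00603707 = 0.0164452
So the posterior for Population C is 0.00603707 / 0.0164452 ≈ 0.3671.

0.3671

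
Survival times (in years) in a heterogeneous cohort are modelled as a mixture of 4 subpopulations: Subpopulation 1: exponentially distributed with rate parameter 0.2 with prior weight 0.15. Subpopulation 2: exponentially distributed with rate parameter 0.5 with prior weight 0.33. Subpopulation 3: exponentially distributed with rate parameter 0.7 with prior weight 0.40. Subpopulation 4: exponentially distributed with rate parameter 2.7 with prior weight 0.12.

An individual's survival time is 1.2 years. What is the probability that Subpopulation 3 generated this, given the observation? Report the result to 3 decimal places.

Posterior ∝ prior × likelihood, so P(k | x) ∝ w_k f_k(x); normalise over all components.
Exponential densities:
  f_1 = 0.157326
  f_2 = 0.274406
  f_3 = 0.302197
  f_4 = 0.105743
Unnormalised posteriors:
  w_1·f_1 = 0.15 × 0.157326 = 0.0235988
  w_2·f_2 = 0.33 × 0.274406 = 0.0905539
  w_3·f_3 = 0.40 × 0.302197 = 0.120879
  w_4·f_4 = 0.12 × 0.105743 = 0.0126891
Evidence: 0.0235988 + 0.0905539 + 0.120879 + 0.0126891 = 0.247721
P(Subpopulation 3 | the observation) = 0.120879 / 0.247721 ≈ 0.488

0.488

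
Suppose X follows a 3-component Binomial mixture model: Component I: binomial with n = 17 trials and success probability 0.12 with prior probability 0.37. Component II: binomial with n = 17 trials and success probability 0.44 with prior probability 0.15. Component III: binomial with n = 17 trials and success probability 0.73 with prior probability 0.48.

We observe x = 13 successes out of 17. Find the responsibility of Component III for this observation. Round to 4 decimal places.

P(component k | x) = π_k·f_k(x) / marginal(x), where marginal(x) = Σ_j π_j·f_j(x).
Evaluate each component's likelihood at the observed value:
  p_I = C(17,13)·0.12^13·0.88^4 = 2380·1.06993e-12·0.599695 = 1.52709e-09
  p_II = C(17,13)·0.44^13·0.56^4 = 2380·2.31678e-05·0.098345 = 0.00542268
  p_III = C(17,13)·0.73^13·0.27^4 = 2380·0.0167185·0.00531441 = 0.21146
Multiply by the mixture weights:
  π_I·p_I = 0.37 × 1.52709e-09 = 5.65022e-10
  π_II·p_II = 0.15 × 0.00542268 = 0.000813402
  π_III·p_III = 0.48 × 0.21146 = 0.101501
Evidence: 5.65022e-10 + 0.000813402 + 0.101501 = 0.102314
Responsibility of Component III: 0.101501 / 0.102314 ≈ 0.9920

0.9920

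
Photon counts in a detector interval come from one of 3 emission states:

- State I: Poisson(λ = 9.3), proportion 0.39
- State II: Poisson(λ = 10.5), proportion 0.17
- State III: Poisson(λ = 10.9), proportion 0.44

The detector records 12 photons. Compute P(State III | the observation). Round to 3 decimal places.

0.495

By Bayes' theorem, P(k | x) = π_k f_k(x) / Σ_j π_j f_j(x).
Evaluate each component's likelihood at the observed value:
  L_I = e^(−9.3)·9.3^12/12! = 0.079895
  L_II = e^(−10.5)·10.5^12/12! = 0.103239
  L_III = e^(−10.9)·10.9^12/12! = 0.108385
Multiply by the mixture weights:
  π_I·L_I = 0.39 × 0.079895 = 0.0311591
  π_II·L_II = 0.17 × 0.103239 = 0.0175506
  π_III·L_III = 0.44 × 0.108385 = 0.0476896
Sum: 0.0311591 + 0.0175506 + 0.0476896 = 0.0963993
P(State III | data) ≈ 0.495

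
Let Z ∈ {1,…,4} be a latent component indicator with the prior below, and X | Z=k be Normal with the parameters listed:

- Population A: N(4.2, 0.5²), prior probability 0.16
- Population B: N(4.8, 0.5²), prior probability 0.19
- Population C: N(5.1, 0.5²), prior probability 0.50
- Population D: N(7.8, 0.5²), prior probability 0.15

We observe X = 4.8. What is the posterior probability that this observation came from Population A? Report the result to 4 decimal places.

P(component k | x) = w_k·f_k(x) / marginal(x), where marginal(x) = Σ_j w_j·f_j(x).
Normal densities:
  L_A = (1/(0.5·√(2π)))·exp(−(4.8−4.2)²/(2·0.5²)) = 0.797885·exp(-0.72000) = 0.388372
  L_B = (1/(0.5·√(2π)))·exp(−(4.8−4.8)²/(2·0.5²)) = 0.797885·exp(-0.00000) = 0.797885
  L_C = (1/(0.5·√(2π)))·exp(−(4.8−5.1)²/(2·0.5²)) = 0.797885·exp(-0.18000) = 0.666449
  L_D = (1/(0.5·√(2π)))·exp(−(4.8−7.8)²/(2·0.5²)) = 0.797885·exp(-18.00000) = 1.21518e-08
Weight by the priors:
  w_A·L_A = 0.16 × 0.388372 = 0.0621395
  w_B·L_B = 0.19 × 0.797885 = 0.151598
  w_C·L_C = 0.50 × 0.666449 = 0.333225
  w_D·L_D = 0.15 × 1.21518e-08 = 1.82276e-09
Normaliser: 0.0621395 + 0.151598 + 0.333225 + 1.82276e-09 = 0.546962
So the posterior for Population A is 0.0621395 / 0.546962 ≈ 0.1136.

0.1136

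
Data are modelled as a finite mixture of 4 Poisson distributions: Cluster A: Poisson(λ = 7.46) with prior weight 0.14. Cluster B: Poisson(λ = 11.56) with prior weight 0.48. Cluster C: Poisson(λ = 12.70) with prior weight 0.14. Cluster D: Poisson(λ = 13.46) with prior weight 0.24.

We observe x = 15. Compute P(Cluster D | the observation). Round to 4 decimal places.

By Bayes' theorem, P(k | x) = π_k f_k(x) / Σ_j π_j f_j(x).
Poisson probabilities:
  p_A = 0.00542933
  p_B = 0.0641835
  p_C = 0.0841427
  p_D = 0.0940963
Prior × likelihood for each component:
  π_A·p_A = 0.14 × 0.00542933 = 0.000760106
  π_B·p_B = 0.48 × 0.0641835 = 0.0308081
  π_C·p_C = 0.14 × 0.0841427 = 0.01178
  π_D·p_D = 0.24 × 0.0940963 = 0.0225831
Marginal: 0.000760106 + 0.0308081 + 0.01178 + 0.0225831 = 0.0659313
P(Cluster D | 15) ≈ 0.3425

0.3425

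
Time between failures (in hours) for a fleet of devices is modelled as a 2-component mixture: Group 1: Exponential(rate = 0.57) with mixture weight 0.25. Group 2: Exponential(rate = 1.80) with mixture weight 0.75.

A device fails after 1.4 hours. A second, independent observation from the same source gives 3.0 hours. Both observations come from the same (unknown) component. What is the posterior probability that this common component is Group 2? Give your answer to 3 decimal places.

0.118

The responsibility of component k is π_k f_k(x) divided by Σ_j π_j f_j(x).
Since both observations come from the same component, the likelihood for component k is f_k(x₁)·f_k(x₂).
  p_1 = [0.57·e^(−0.57·1.4) = 0.57·e^(−0.7980) = 0.25663] × [0.103094] = 0.0264569
  p_2 = [1.80·e^(−1.80·1.4) = 1.80·e^(−2.5200) = 0.144827] × [0.00812985] = 0.00117742
Unnormalised posteriors:
  π_1·p_1 = 0.25 × 0.0264569 = 0.00661423
  π_2·p_2 = 0.75 × 0.00117742 = 0.000883068
Denominator: 0.00661423 + 0.000883068 = 0.0074973
Responsibility of Group 2: 0.000883068 / 0.0074973 ≈ 0.118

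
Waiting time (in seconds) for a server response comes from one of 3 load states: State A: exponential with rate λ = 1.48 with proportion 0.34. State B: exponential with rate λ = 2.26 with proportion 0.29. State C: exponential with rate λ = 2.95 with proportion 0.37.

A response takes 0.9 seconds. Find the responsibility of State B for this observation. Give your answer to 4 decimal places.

0.2903

By Bayes' theorem, P(k | x) = π_k f_k(x) / Σ_j π_j f_j(x).
Component likelihoods at x = 0.9 seconds:
  f_A = 1.48·e^(−1.48·0.9) = 1.48·e^(−1.3320) = 0.390644
  f_B = 2.26·e^(−2.26·0.9) = 2.26·e^(−2.0340) = 0.295633
  f_C = 2.95·e^(−2.95·0.9) = 2.95·e^(−2.6550) = 0.207382
Multiply by the mixture weights:
  π_A·f_A = 0.34 × 0.390644 = 0.132819
  π_B·f_B = 0.29 × 0.295633 = 0.0857337
  π_C·f_C = 0.37 × 0.207382 = 0.0767312
Normaliser: 0.132819 + 0.0857337 + 0.0767312 = 0.295284
P(State B | 0.9 seconds) = 0.0857337 / 0.295284 ≈ 0.2903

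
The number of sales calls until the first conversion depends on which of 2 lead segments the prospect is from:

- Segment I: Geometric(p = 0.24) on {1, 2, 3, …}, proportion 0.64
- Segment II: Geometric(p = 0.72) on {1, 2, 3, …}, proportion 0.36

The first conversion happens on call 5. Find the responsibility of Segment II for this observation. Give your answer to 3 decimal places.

Posterior ∝ prior × likelihood, so P(k | x) ∝ w_k f_k(x); normalise over all components.
Component likelihoods at x = 5:
  f_I = 0.0800692
  f_II = 0.00442552
Unnormalised posteriors:
  w_I·f_I = 0.64 × 0.0800692 = 0.0512443
  w_II·f_II = 0.36 × 0.00442552 = 0.00159319
Sum: 0.0512443 + 0.00159319 = 0.0528375
So the posterior for Segment II is 0.00159319 / 0.0528375 ≈ 0.030.

0.030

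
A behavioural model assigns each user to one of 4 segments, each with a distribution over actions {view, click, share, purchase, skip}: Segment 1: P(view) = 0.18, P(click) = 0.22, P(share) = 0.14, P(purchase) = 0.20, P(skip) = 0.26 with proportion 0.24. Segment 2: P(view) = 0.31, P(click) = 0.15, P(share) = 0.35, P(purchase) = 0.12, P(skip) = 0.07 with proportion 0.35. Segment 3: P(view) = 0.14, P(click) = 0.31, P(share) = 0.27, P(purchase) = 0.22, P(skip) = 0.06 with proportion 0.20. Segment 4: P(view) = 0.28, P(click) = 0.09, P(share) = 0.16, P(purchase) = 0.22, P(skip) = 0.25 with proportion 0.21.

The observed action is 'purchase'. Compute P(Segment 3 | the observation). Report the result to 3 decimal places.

0.244

By Bayes' theorem, P(k | x) = π_k f_k(x) / Σ_j π_j f_j(x).
Categorical probabilities:
  f_1 = P(purchase | comp) = 0.20
  f_2 = P(purchase | comp) = 0.12
  f_3 = P(purchase | comp) = 0.22
  f_4 = P(purchase | comp) = 0.22
Weight by the priors:
  π_1·f_1 = 0.24 × 0.2 = 0.048
  π_2·f_2 = 0.35 × 0.12 = 0.042
  π_3·f_3 = 0.20 × 0.22 = 0.044
  π_4·f_4 = 0.21 × 0.22 = 0.0462
Evidence: 0.048 + 0.042 + 0.044 + 0.0462 = 0.1802
P(Segment 3 | 'purchase') = 0.044 / 0.1802 ≈ 0.244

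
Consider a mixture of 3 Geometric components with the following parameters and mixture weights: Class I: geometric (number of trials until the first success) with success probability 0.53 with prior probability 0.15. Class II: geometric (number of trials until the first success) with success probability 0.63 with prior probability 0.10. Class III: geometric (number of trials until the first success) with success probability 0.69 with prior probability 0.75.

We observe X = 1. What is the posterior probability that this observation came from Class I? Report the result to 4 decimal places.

0.1205

By Bayes' theorem, P(k | x) = w_k f_k(x) / Σ_j w_j f_j(x).
Geometric probabilities:
  L_I = 0.53·(1−0.53)^0 = 0.53·1 = 0.53
  L_II = 0.63·(1−0.63)^0 = 0.63·1 = 0.63
  L_III = 0.69·(1−0.69)^0 = 0.69·1 = 0.69
Prior × likelihood for each component:
  w_I·L_I = 0.15 × 0.53 = 0.0795
  w_II·L_II = 0.10 × 0.63 = 0.063
  w_III·L_III = 0.75 × 0.69 = 0.5175
Evidence: 0.0795 + 0.063 + 0.5175 = 0.66
P(Class I | x) ≈ 0.1205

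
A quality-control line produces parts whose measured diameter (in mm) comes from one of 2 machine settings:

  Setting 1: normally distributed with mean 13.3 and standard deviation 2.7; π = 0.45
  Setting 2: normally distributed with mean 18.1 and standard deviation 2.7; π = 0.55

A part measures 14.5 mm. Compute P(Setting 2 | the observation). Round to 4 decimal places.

0.3568

The responsibility of component k is P(Z=k) f_k(x) divided by Σ_j P(Z=j) f_j(x).
Evaluate each component's likelihood at the observed value:
  f_1 = 0.133861
  f_2 = 0.0607445
Unnormalised posteriors:
  P(Z=1)·f_1 = 0.45 × 0.133861 = 0.0602373
  P(Z=2)·f_2 = 0.55 × 0.0607445 = 0.0334095
Marginal: 0.0602373 + 0.0334095 = 0.0936468
P(Setting 2 | the observation) ≈ 0.3568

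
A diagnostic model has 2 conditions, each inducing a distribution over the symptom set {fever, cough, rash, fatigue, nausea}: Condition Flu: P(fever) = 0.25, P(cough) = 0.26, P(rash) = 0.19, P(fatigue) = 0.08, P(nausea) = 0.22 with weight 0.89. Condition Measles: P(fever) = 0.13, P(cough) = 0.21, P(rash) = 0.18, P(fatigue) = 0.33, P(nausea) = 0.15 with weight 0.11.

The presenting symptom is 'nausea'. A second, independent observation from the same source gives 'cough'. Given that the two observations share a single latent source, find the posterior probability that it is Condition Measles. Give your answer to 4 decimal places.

By Bayes' theorem, P(k | x) = π_k f_k(x) / Σ_j π_j f_j(x).
Since both observations come from the same component, the likelihood for component k is f_k(x₁)·f_k(x₂).
  p_Flu = [0.22] × [0.26] = 0.0572
  p_Measles = [0.15] × [0.21] = 0.0315
Weight by the priors:
  π_Flu·p_Flu = 0.89 × 0.0572 = 0.050908
  π_Measles·p_Measles = 0.11 × 0.0315 = 0.003465
Normaliser: 0.050908 + 0.003465 = 0.054373
P(Condition Measles | x₁, x₂) ≈ 0.0637

0.0637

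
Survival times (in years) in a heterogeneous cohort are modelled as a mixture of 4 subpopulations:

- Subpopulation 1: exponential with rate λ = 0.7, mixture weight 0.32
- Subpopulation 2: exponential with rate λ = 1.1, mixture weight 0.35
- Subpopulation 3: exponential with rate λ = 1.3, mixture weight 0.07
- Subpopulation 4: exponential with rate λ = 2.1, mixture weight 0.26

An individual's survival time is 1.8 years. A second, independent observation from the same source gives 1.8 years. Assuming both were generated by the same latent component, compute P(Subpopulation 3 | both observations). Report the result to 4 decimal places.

Apply Bayes' rule: the posterior for each component is proportional to its prior times its likelihood at x.
Since both observations come from the same component, the likelihood for component k is f_k(x₁)·f_k(x₂).
  L_1 = [0.198558] × [0.198558] = 0.0394252
  L_2 = [0.151876] × [0.151876] = 0.0230664
  L_3 = [0.125226] × [0.125226] = 0.0156815
  L_4 = [0.0479277] × [0.0479277] = 0.00229706
Multiply by the mixture weights:
  π_1·L_1 = 0.32 × 0.0394252 = 0.0126161
  π_2·L_2 = 0.35 × 0.0230664 = 0.00807323
  π_3·L_3 = 0.07 × 0.0156815 = 0.00109771
  π_4·L_4 = 0.26 × 0.00229706 = 0.000597236
Evidence: 0.0126161 + 0.00807323 + 0.00109771 + 0.000597236 = 0.0223842
P(Subpopulation 3 | x₁,x₂) = 0.00109771 / 0.0223842 ≈ 0.0490

0.0490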